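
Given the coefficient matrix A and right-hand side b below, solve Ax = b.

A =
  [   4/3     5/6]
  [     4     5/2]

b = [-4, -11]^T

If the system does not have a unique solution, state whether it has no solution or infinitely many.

no solution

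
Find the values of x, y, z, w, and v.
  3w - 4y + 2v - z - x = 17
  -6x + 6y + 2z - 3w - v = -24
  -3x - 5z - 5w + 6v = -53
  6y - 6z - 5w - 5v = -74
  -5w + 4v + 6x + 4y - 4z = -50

x = 1, y = -3, z = 6, w = 4, v = 0

Row-reduce the augmented matrix:
R1 ← R1 / (-1).
R2 ← R2 + 6·R1.
R3 ← R3 + 3·R1.
R5 ← R5 − 6·R1.
R2 ← R2 / (30).
R1 ← R1 − 4·R2.
R3 ← R3 − 12·R2.
R4 ← R4 − 6·R2.
R5 ← R5 + 20·R2.
R3 ← R3 / (-26/5).
R1 ← R1 + 1/15·R3.
R2 ← R2 − 4/15·R3.
R4 ← R4 + 38/5·R3.
R5 ← R5 + 14/3·R3.
R4 ← R4 / (96/13).
R1 ← R1 + 5/39·R4.
R2 ← R2 + 77/78·R4.
R3 ← R3 − 14/13·R4.
R5 ← R5 − 157/39·R4.
R5 ← R5 / (1169/144).
R1 ← R1 + 73/144·R5.
R2 ← R2 + 433/288·R5.
R3 ← R3 − 11/24·R5.
R4 ← R4 + 65/48·R5.
Reading off the reduced rows gives x = 1, y = -3, z = 6, w = 4, v = 0.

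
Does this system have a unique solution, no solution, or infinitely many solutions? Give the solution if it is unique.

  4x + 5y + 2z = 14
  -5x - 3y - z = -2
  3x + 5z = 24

Row-reduce the augmented matrix:
R1 ← R1 / (4).
R2 ← R2 + 5·R1.
R3 ← R3 − 3·R1.
R2 ← R2 / (13/4).
R1 ← R1 − 5/4·R2.
R3 ← R3 + 15/4·R2.
R3 ← R3 / (68/13).
R1 ← R1 + 1/13·R3.
R2 ← R2 − 6/13·R3.
Reading off the reduced rows gives x = -2, y = 2, z = 6.

x = -2, y = 2, z = 6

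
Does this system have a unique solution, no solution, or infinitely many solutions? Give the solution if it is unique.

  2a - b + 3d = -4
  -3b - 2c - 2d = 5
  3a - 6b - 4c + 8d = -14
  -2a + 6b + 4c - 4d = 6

infinitely many solutions

Row-reduce:
R1 ← R1 / (2).
R3 ← R3 − 3·R1.
R4 ← R4 + 2·R1.
R2 ← R2 / (-3).
R1 ← R1 + 1/2·R2.
R3 ← R3 + 9/2·R2.
R4 ← R4 − 5·R2.
R3 ← R3 / (-1).
R1 ← R1 − 1/3·R3.
R2 ← R2 − 2/3·R3.
R4 ← R4 − 2/3·R3.
Rank is 3 with 4 unknowns, leaving d free.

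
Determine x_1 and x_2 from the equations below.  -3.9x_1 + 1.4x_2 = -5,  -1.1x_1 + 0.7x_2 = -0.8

Row-reduce the augmented matrix:
R1 ← R1 / (-39/10).
R2 ← R2 + 11/10·R1.
R2 ← R2 / (119/390).
R1 ← R1 + 14/39·R2.
Reading off the reduced rows gives x_1 = 2, x_2 = 2.

x_1 = 2, x_2 = 2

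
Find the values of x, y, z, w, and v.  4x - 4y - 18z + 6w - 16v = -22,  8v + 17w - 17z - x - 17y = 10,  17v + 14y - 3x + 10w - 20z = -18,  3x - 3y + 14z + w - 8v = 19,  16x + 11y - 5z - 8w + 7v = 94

x = 6, y = -1, z = 1, w = 0, v = 2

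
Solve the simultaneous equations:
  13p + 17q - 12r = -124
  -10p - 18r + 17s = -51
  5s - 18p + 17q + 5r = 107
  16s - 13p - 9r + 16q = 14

p = -4, q = 0, r = 6, s = 1

Row-reduce the augmented matrix:
R1 ← R1 / (13).
R2 ← R2 + 10·R1.
R3 ← R3 + 18·R1.
R4 ← R4 + 13·R1.
R2 ← R2 / (170/13).
R1 ← R1 − 17/13·R2.
R3 ← R3 − 527/13·R2.
R4 ← R4 − 33·R2.
R3 ← R3 / (364/5).
R1 ← R1 − 9/5·R3.
R2 ← R2 + 177/85·R3.
R4 ← R4 − 4056/85·R3.
R4 ← R4 / (1039/238).
R1 ← R1 + 379/728·R4.
R2 ← R2 + 797/12376·R4.
R3 ← R3 + 477/728·R4.
Reading off the reduced rows gives p = -4, q = 0, r = 6, s = 1.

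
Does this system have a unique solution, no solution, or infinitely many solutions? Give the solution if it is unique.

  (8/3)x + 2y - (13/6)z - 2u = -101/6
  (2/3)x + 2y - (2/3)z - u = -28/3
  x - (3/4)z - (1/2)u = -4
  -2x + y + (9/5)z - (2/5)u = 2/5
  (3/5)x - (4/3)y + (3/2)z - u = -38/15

Row-reduce:
R1 ← R1 / (8/3).
R2 ← R2 − 2/3·R1.
R3 ← R3 − 1·R1.
R4 ← R4 + 2·R1.
R5 ← R5 − 3/5·R1.
R2 ← R2 / (3/2).
R1 ← R1 − 3/4·R2.
R3 ← R3 + 3/4·R2.
R4 ← R4 − 5/2·R2.
R5 ← R5 + 107/60·R2.
Swap R3 and R4.
R3 ← R3 / (23/60).
R1 ← R1 + 3/4·R3.
R2 ← R2 + 1/12·R3.
R5 ← R5 − 331/180·R3.
Swap R4 and R5.
R4 ← R4 / (2741/690).
R1 ← R1 + 119/46·R4.
R2 ← R2 + 13/23·R4.
R3 ← R3 + 64/23·R4.
Row 5 reduces to 0 = -1/4, a contradiction. The system is inconsistent.

no solution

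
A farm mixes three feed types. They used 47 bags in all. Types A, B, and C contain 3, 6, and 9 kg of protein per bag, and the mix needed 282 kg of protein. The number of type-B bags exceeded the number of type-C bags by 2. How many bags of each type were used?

type-A bags: 15, type-B bags: 17, type-C bags: 15

Let a = type-A bags, b = type-B bags, c = type-C bags.
  a + b + c = 47
  6b + 9c + 3a = 282
  b - c = 2
Row-reduce the augmented matrix:
R2 ← R2 − 3·R1.
R2 ← R2 / (3).
R1 ← R1 − 1·R2.
R3 ← R3 − 1·R2.
R3 ← R3 / (-3).
R1 ← R1 + 1·R3.
R2 ← R2 − 2·R3.
Reading off the reduced rows gives a = 15, b = 17, c = 15.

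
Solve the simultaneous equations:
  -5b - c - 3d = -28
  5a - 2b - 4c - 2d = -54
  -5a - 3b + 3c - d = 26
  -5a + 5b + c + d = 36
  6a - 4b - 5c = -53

a = -4, b = 1, c = 5, d = 6

Row-reduce the augmented matrix:
Swap R1 and R2.
R1 ← R1 / (5).
R3 ← R3 + 5·R1.
R4 ← R4 + 5·R1.
R5 ← R5 − 6·R1.
R2 ← R2 / (-5).
R1 ← R1 + 2/5·R2.
R3 ← R3 + 5·R2.
R4 ← R4 − 3·R2.
R5 ← R5 + 8/5·R2.
Swap R3 and R4.
R3 ← R3 / (-18/5).
R1 ← R1 + 18/25·R3.
R2 ← R2 − 1/5·R3.
R5 ← R5 − 3/25·R3.
Swap R4 and R5.
R4 ← R4 / (49/15).
R1 ← R1 − 2/5·R4.
R2 ← R2 − 4/9·R4.
R3 ← R3 − 7/9·R4.
R5 reduces to 0 = 0, so the extra equation is consistent.
Reading off the reduced rows gives a = -4, b = 1, c = 5, d = 6.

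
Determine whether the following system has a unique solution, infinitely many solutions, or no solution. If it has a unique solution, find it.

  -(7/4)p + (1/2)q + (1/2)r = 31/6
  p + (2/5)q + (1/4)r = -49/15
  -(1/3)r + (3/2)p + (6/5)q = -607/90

p = -3, q = -3/2, r = 4/3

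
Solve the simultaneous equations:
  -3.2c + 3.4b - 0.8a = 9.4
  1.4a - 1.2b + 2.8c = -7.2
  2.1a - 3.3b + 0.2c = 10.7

Row-reduce the augmented matrix:
R1 ← R1 / (-4/5).
R2 ← R2 − 7/5·R1.
R3 ← R3 − 21/10·R1.
R2 ← R2 / (19/4).
R1 ← R1 + 17/4·R2.
R3 ← R3 − 45/8·R2.
R3 ← R3 / (-464/95).
R1 ← R1 − 142/95·R3.
R2 ← R2 + 56/95·R3.
Reading off the reduced rows gives a = 4, b = -1, c = -5.

a = 4, b = -1, c = -5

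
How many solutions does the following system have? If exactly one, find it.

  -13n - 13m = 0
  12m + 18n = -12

m = 2, n = -2

Row-reduce the augmented matrix:
R1 ← R1 / (-13).
R2 ← R2 − 12·R1.
R2 ← R2 / (6).
R1 ← R1 − 1·R2.
Reading off the reduced rows gives m = 2, n = -2.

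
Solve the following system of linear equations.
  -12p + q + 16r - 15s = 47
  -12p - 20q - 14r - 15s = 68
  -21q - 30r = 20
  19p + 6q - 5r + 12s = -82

no solution

Row-reduce:
R1 ← R1 / (-12).
R2 ← R2 + 12·R1.
R4 ← R4 − 19·R1.
R2 ← R2 / (-21).
R1 ← R1 + 1/12·R2.
R3 ← R3 + 21·R2.
R4 ← R4 − 91/12·R2.
Swap R3 and R4.
R3 ← R3 / (19/2).
R1 ← R1 + 17/14·R3.
R2 ← R2 − 10/7·R3.
Row 4 reduces to 0 = -1, a contradiction. The system is inconsistent.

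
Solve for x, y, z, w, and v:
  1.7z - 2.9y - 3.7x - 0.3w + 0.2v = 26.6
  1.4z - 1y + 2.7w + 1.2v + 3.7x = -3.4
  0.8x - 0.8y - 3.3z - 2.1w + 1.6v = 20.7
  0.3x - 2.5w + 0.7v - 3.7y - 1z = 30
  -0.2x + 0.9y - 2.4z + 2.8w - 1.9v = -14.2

Row-reduce the augmented matrix:
R1 ← R1 / (-37/10).
R2 ← R2 − 37/10·R1.
R3 ← R3 − 4/5·R1.
R4 ← R4 − 3/10·R1.
R5 ← R5 + 1/5·R1.
R2 ← R2 / (-39/10).
R1 ← R1 − 29/37·R2.
R3 ← R3 + 264/185·R2.
R4 ← R4 + 728/185·R2.
R5 ← R5 − 391/370·R2.
R3 ← R3 / (-19561/4810).
R1 ← R1 − 236/1443·R3.
R2 ← R2 + 31/39·R3.
R4 ← R4 + 4429/1110·R3.
R5 ← R5 + 23837/14430·R3.
R4 ← R4 / (-383447/195610).
R1 ← R1 − 8627/19561·R4.
R2 ← R2 + 13/631·R4.
R3 ← R3 − 14637/19561·R4.
R5 ← R5 − 919877/195610·R4.
R5 ← R5 / (-12123711/1917235).
R1 ← R1 + 51209/383447·R5.
R2 ← R2 + 215133/383447·R5.
R3 ← R3 + 370991/383447·R5.
R4 ← R4 − 353283/383447·R5.
Reading off the reduced rows gives x = -3, y = -6, z = -2, w = -1, v = 6.

x = -3, y = -6, z = -2, w = -1, v = 6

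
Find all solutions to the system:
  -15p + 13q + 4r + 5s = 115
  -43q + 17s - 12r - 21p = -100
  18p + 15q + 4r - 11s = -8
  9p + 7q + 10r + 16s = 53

Row-reduce:
R1 ← R1 / (-15).
R2 ← R2 + 21·R1.
R3 ← R3 − 18·R1.
R4 ← R4 − 9·R1.
R2 ← R2 / (-306/5).
R1 ← R1 + 13/15·R2.
R3 ← R3 − 153/5·R2.
R4 ← R4 − 74/5·R2.
Swap R3 and R4.
R3 ← R3 / (1246/153).
R1 ← R1 + 8/459·R3.
R2 ← R2 − 44/153·R3.
Row 4 reduces to 0 = -1/2, a contradiction. The system is inconsistent.

no solution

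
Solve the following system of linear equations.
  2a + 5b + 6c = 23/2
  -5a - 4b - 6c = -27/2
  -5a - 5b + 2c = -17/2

Row-reduce the augmented matrix:
R1 ← R1 / (2).
R2 ← R2 + 5·R1.
R3 ← R3 + 5·R1.
R2 ← R2 / (17/2).
R1 ← R1 − 5/2·R2.
R3 ← R3 − 15/2·R2.
R3 ← R3 / (154/17).
R1 ← R1 − 6/17·R3.
R2 ← R2 − 18/17·R3.
Reading off the reduced rows gives a = 1, b = 1, c = 3/4.

a = 1, b = 1, c = 3/4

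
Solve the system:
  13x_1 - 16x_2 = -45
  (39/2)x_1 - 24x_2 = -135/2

Row-reduce:
R1 ← R1 / (13).
R2 ← R2 − 39/2·R1.
Rank is 1 with 2 unknowns, leaving x_2 free.

infinitely many solutions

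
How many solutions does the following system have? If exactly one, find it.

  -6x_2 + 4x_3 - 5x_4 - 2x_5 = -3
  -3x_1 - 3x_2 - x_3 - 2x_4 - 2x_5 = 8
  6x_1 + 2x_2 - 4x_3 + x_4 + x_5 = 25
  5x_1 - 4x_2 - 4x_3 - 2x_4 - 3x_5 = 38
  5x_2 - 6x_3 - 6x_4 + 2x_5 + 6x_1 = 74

x_1 = 2, x_2 = 4, x_3 = -4, x_4 = -5, x_5 = -6

Row-reduce the augmented matrix:
Swap R1 and R2.
R1 ← R1 / (-3).
R3 ← R3 − 6·R1.
R4 ← R4 − 5·R1.
R5 ← R5 − 6·R1.
R2 ← R2 / (-6).
R1 ← R1 − 1·R2.
R3 ← R3 + 4·R2.
R4 ← R4 + 9·R2.
R5 ← R5 + 1·R2.
R3 ← R3 / (-26/3).
R1 ← R1 − 1·R3.
R2 ← R2 + 2/3·R3.
R4 ← R4 + 35/3·R3.
R5 ← R5 + 26/3·R3.
R4 ← R4 / (67/39).
R1 ← R1 + 5/39·R4.
R2 ← R2 − 21/26·R4.
R3 ← R3 + 1/26·R4.
R5 ← R5 + 19/2·R4.
R5 ← R5 / (-1615/268).
R1 ← R1 − 4/67·R5.
R2 ← R2 − 261/268·R5.
R3 ← R3 − 45/268·R5.
R4 ← R4 + 85/134·R5.
Reading off the reduced rows gives x_1 = 2, x_2 = 4, x_3 = -4, x_4 = -5, x_5 = -6.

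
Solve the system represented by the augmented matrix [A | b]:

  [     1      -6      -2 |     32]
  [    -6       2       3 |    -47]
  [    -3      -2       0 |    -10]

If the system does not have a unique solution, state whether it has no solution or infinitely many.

x_1 = 6, x_2 = -4, x_3 = -1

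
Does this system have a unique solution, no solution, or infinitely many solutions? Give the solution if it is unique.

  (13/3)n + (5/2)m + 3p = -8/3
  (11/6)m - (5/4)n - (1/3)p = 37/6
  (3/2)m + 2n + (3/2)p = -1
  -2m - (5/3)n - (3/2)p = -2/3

Row-reduce:
R1 ← R1 / (5/2).
R2 ← R2 − 11/6·R1.
R3 ← R3 − 3/2·R1.
R4 ← R4 + 2·R1.
R2 ← R2 / (-797/180).
R1 ← R1 − 26/15·R2.
R3 ← R3 + 3/5·R2.
R4 ← R4 − 9/5·R2.
R3 ← R3 / (69/1594).
R1 ← R1 − 166/797·R3.
R2 ← R2 − 456/797·R3.
R4 ← R4 + 207/1594·R3.
Row 4 reduces to 0 = -1, a contradiction. The system is inconsistent.

no solution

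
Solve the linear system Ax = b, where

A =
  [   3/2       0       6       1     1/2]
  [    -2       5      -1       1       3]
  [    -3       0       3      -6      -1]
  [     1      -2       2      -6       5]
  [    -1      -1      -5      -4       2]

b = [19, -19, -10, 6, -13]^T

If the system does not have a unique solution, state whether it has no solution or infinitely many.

no solution

Row-reduce:
R1 ← R1 / (3/2).
R2 ← R2 + 2·R1.
R3 ← R3 + 3·R1.
R4 ← R4 − 1·R1.
R5 ← R5 + 1·R1.
R2 ← R2 / (5).
R4 ← R4 + 2·R2.
R5 ← R5 + 1·R2.
R3 ← R3 / (15).
R1 ← R1 − 4·R3.
R2 ← R2 − 7/5·R3.
R4 ← R4 − 4/5·R3.
R5 ← R5 − 2/5·R3.
R4 ← R4 / (-138/25).
R1 ← R1 − 26/15·R4.
R2 ← R2 − 21/25·R4.
R3 ← R3 + 4/15·R4.
R5 ← R5 + 69/25·R4.
Row 5 reduces to 0 = 3, a contradiction. The system is inconsistent.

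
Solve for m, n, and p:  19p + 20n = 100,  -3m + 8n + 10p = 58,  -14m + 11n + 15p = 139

m = -6, n = 5, p = 0

Row-reduce the augmented matrix:
Swap R1 and R2.
R1 ← R1 / (-3).
R3 ← R3 + 14·R1.
R2 ← R2 / (20).
R1 ← R1 + 8/3·R2.
R3 ← R3 + 79/3·R2.
R3 ← R3 / (-133/20).
R1 ← R1 + 4/5·R3.
R2 ← R2 − 19/20·R3.
Reading off the reduced rows gives m = -6, n = 5, p = 0.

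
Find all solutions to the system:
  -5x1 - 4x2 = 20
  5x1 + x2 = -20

x1 = -4, x2 = 0

Row-reduce the augmented matrix:
R1 ← R1 / (-5).
R2 ← R2 − 5·R1.
R2 ← R2 / (-3).
R1 ← R1 − 4/5·R2.
Reading off the reduced rows gives x1 = -4, x2 = 0.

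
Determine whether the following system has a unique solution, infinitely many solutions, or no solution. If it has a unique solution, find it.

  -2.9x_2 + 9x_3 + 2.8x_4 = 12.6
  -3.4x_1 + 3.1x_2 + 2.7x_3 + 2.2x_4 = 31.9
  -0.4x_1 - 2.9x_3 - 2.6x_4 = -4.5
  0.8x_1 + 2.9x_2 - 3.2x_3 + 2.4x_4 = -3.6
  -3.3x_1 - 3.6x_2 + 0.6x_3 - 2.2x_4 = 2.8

Row-reduce the augmented matrix:
Swap R1 and R2.
R1 ← R1 / (-17/5).
R3 ← R3 + 2/5·R1.
R4 ← R4 − 4/5·R1.
R5 ← R5 + 33/10·R1.
R2 ← R2 / (-29/10).
R1 ← R1 + 31/34·R2.
R3 ← R3 + 31/85·R2.
R4 ← R4 − 617/170·R2.
R5 ← R5 + 2247/340·R2.
R3 ← R3 / (-21443/4930).
R1 ← R1 + 3573/986·R3.
R2 ← R2 + 90/29·R3.
R4 ← R4 − 21443/2465·R3.
R5 ← R5 + 222153/9860·R3.
Swap R4 and R5.
R4 ← R4 / (634367/107215).
R1 ← R1 − 24612/21443·R4.
R2 ← R2 − 28424/21443·R4.
R3 ← R3 − 15830/21443·R4.
R5 reduces to 0 = 0, so the extra equation is consistent.
Reading off the reduced rows gives x_1 = -4, x_2 = 4, x_3 = 3, x_4 = -1.

x_1 = -4, x_2 = 4, x_3 = 3, x_4 = -1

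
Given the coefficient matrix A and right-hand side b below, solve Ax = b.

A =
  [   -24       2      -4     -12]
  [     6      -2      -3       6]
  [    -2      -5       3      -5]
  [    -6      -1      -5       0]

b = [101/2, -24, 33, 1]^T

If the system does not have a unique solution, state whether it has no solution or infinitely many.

no solution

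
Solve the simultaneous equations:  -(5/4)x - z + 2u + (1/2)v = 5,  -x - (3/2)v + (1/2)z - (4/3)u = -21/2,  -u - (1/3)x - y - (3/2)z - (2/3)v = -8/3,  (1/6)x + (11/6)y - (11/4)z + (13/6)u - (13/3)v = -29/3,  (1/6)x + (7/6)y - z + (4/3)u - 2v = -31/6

no solution

Row-reduce:
R1 ← R1 / (-5/4).
R2 ← R2 + 1·R1.
R3 ← R3 + 1/3·R1.
R4 ← R4 − 1/6·R1.
R5 ← R5 − 1/6·R1.
Swap R2 and R3.
R2 ← R2 / (-1).
R4 ← R4 − 11/6·R2.
R5 ← R5 − 7/6·R2.
R3 ← R3 / (13/10).
R1 ← R1 − 4/5·R3.
R2 ← R2 − 37/30·R3.
R4 ← R4 + 463/90·R3.
R5 ← R5 + 463/180·R3.
R4 ← R4 / (-4207/351).
R1 ← R1 − 8/39·R4.
R2 ← R2 − 505/117·R4.
R3 ← R3 + 88/39·R4.
R5 ← R5 + 4207/702·R4.
Row 5 reduces to 0 = -1, a contradiction. The system is inconsistent.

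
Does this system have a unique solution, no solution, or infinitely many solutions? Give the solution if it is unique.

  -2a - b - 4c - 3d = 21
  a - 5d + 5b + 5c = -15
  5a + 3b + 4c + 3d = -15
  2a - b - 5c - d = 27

a = 0, b = 3, c = -6, d = 0

Row-reduce the augmented matrix:
R1 ← R1 / (-2).
R2 ← R2 − 1·R1.
R3 ← R3 − 5·R1.
R4 ← R4 − 2·R1.
R2 ← R2 / (9/2).
R1 ← R1 − 1/2·R2.
R3 ← R3 − 1/2·R2.
R4 ← R4 + 2·R2.
R3 ← R3 / (-19/3).
R1 ← R1 − 5/3·R3.
R2 ← R2 − 2/3·R3.
R4 ← R4 + 23/3·R3.
R4 ← R4 / (-44/19).
R1 ← R1 − 70/57·R4.
R2 ← R2 + 35/19·R4.
R3 ← R3 − 34/57·R4.
Reading off the reduced rows gives a = 0, b = 3, c = -6, d = 0.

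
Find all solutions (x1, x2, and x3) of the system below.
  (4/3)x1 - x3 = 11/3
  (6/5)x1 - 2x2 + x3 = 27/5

infinitely many solutions

Row-reduce:
R1 ← R1 / (4/3).
R2 ← R2 − 6/5·R1.
R2 ← R2 / (-2).
Rank is 2 with 3 unknowns, leaving x3 free.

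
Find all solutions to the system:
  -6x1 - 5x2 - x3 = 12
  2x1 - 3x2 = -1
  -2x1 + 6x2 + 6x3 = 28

Row-reduce the augmented matrix:
R1 ← R1 / (-6).
R2 ← R2 − 2·R1.
R3 ← R3 + 2·R1.
R2 ← R2 / (-14/3).
R1 ← R1 − 5/6·R2.
R3 ← R3 − 23/3·R2.
R3 ← R3 / (81/14).
R1 ← R1 − 3/28·R3.
R2 ← R2 − 1/14·R3.
Reading off the reduced rows gives x1 = -2, x2 = -1, x3 = 5.

x1 = -2, x2 = -1, x3 = 5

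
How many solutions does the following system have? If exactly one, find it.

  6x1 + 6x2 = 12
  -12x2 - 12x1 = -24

infinitely many solutions

Row-reduce:
R1 ← R1 / (6).
R2 ← R2 + 12·R1.
Rank is 1 with 2 unknowns, leaving x2 free.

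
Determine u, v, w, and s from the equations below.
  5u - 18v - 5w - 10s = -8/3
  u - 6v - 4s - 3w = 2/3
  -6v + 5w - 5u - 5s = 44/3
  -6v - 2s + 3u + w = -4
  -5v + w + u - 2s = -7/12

u = -4/3, v = 3/4, w = 1/2, s = -2

Row-reduce the augmented matrix:
R1 ← R1 / (5).
R2 ← R2 − 1·R1.
R3 ← R3 + 5·R1.
R4 ← R4 − 3·R1.
R5 ← R5 − 1·R1.
R2 ← R2 / (-12/5).
R1 ← R1 + 18/5·R2.
R3 ← R3 + 24·R2.
R4 ← R4 − 24/5·R2.
R5 ← R5 + 7/5·R2.
R3 ← R3 / (20).
R1 ← R1 − 2·R3.
R2 ← R2 − 5/6·R3.
R5 ← R5 − 19/6·R3.
Swap R4 and R5.
R4 ← R4 / (3/8).
R1 ← R1 − 1/2·R4.
R2 ← R2 − 5/8·R4.
R3 ← R3 − 1/4·R4.
R5 reduces to 0 = 0, so the extra equation is consistent.
Reading off the reduced rows gives u = -4/3, v = 3/4, w = 1/2, s = -2.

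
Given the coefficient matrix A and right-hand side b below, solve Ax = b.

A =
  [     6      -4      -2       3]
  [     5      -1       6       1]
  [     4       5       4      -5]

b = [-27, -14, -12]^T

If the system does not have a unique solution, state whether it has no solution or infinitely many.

infinitely many solutions

Row-reduce:
R1 ← R1 / (6).
R2 ← R2 − 5·R1.
R3 ← R3 − 4·R1.
R2 ← R2 / (7/3).
R1 ← R1 + 2/3·R2.
R3 ← R3 − 23/3·R2.
R3 ← R3 / (-139/7).
R1 ← R1 − 13/7·R3.
R2 ← R2 − 23/7·R3.
Rank is 3 with 4 unknowns, leaving x_4 free.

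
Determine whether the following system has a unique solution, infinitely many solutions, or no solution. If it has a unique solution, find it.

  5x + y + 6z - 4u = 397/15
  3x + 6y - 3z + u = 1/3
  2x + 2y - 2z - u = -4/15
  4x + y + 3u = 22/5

x = 7/5, y = 4/5, z = 8/3, u = -2/3

Row-reduce the augmented matrix:
R1 ← R1 / (5).
R2 ← R2 − 3·R1.
R3 ← R3 − 2·R1.
R4 ← R4 − 4·R1.
R2 ← R2 / (27/5).
R1 ← R1 − 1/5·R2.
R3 ← R3 − 8/5·R2.
R4 ← R4 − 1/5·R2.
R3 ← R3 / (-22/9).
R1 ← R1 − 13/9·R3.
R2 ← R2 + 11/9·R3.
R4 ← R4 + 41/9·R3.
R4 ← R4 / (41/6).
R1 ← R1 + 7/6·R4.
R2 ← R2 − 5/6·R4.
R3 ← R3 − 1/6·R4.
Reading off the reduced rows gives x = 7/5, y = 4/5, z = 8/3, u = -2/3.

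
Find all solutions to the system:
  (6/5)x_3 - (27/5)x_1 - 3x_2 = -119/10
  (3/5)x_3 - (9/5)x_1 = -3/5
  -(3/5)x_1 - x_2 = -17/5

Row-reduce:
R1 ← R1 / (-27/5).
R2 ← R2 + 9/5·R1.
R3 ← R3 + 3/5·R1.
R1 ← R1 − 5/9·R2.
R3 ← R3 + 2/3·R2.
Row 3 reduces to 0 = 1/6, a contradiction. The system is inconsistent.

no solution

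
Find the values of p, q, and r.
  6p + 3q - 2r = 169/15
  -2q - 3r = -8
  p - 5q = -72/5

Row-reduce the augmented matrix:
R1 ← R1 / (6).
R3 ← R3 − 1·R1.
R2 ← R2 / (-2).
R1 ← R1 − 1/2·R2.
R3 ← R3 + 11/2·R2.
R3 ← R3 / (103/12).
R1 ← R1 + 13/12·R3.
R2 ← R2 − 3/2·R3.
Reading off the reduced rows gives p = 3/5, q = 3, r = 2/3.

p = 3/5, q = 3, r = 2/3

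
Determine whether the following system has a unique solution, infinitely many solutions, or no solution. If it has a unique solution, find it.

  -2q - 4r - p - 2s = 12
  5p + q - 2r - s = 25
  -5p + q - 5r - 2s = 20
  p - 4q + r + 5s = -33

Row-reduce the augmented matrix:
R1 ← R1 / (-1).
R2 ← R2 − 5·R1.
R3 ← R3 + 5·R1.
R4 ← R4 − 1·R1.
R2 ← R2 / (-9).
R1 ← R1 − 2·R2.
R3 ← R3 − 11·R2.
R4 ← R4 + 6·R2.
R3 ← R3 / (-107/9).
R1 ← R1 + 8/9·R3.
R2 ← R2 − 22/9·R3.
R4 ← R4 − 35/3·R3.
R4 ← R4 / (534/107).
R1 ← R1 + 4/107·R4.
R2 ← R2 − 11/107·R4.
R3 ← R3 − 49/107·R4.
Reading off the reduced rows gives p = 2, q = 4, r = -4, s = -3.

p = 2, q = 4, r = -4, s = -3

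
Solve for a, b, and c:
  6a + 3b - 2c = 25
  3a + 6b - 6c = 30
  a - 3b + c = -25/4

Row-reduce the augmented matrix:
R1 ← R1 / (6).
R2 ← R2 − 3·R1.
R3 ← R3 − 1·R1.
R2 ← R2 / (9/2).
R1 ← R1 − 1/2·R2.
R3 ← R3 + 7/2·R2.
R3 ← R3 / (-23/9).
R1 ← R1 − 2/9·R3.
R2 ← R2 + 10/9·R3.
Reading off the reduced rows gives a = 5/2, b = 5/2, c = -5/4.

a = 5/2, b = 5/2, c = -5/4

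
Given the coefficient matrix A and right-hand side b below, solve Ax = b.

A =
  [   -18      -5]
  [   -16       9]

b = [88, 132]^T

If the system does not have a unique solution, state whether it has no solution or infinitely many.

Row-reduce the augmented matrix:
R1 ← R1 / (-18).
R2 ← R2 + 16·R1.
R2 ← R2 / (121/9).
R1 ← R1 − 5/18·R2.
Reading off the reduced rows gives x_1 = -6, x_2 = 4.

x_1 = -6, x_2 = 4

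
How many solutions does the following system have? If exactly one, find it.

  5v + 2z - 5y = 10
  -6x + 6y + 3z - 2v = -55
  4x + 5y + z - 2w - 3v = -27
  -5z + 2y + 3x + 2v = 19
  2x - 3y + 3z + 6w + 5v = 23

Row-reduce the augmented matrix:
Swap R1 and R2.
R1 ← R1 / (-6).
R3 ← R3 − 4·R1.
R4 ← R4 − 3·R1.
R5 ← R5 − 2·R1.
R2 ← R2 / (-5).
R1 ← R1 + 1·R2.
R3 ← R3 − 9·R2.
R4 ← R4 − 5·R2.
R5 ← R5 + 1·R2.
R3 ← R3 / (33/5).
R1 ← R1 + 9/10·R3.
R2 ← R2 + 2/5·R3.
R4 ← R4 + 3/2·R3.
R5 ← R5 − 18/5·R3.
R4 ← R4 / (-5/11).
R1 ← R1 + 3/11·R4.
R2 ← R2 + 4/33·R4.
R3 ← R3 + 10/33·R4.
R5 ← R5 − 78/11·R4.
R5 ← R5 / (1664/15).
R1 ← R1 + 64/15·R5.
R2 ← R2 + 13/5·R5.
R3 ← R3 + 4·R5.
R4 ← R4 + 233/15·R5.
Reading off the reduced rows gives x = 2, y = -5, z = -5, w = 4, v = -1.

x = 2, y = -5, z = -5, w = 4, v = -1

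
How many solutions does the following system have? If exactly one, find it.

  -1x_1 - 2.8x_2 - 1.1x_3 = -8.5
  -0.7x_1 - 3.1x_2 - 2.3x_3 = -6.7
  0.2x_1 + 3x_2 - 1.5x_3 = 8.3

Row-reduce the augmented matrix:
R1 ← R1 / (-1).
R2 ← R2 + 7/10·R1.
R3 ← R3 − 1/5·R1.
R2 ← R2 / (-57/50).
R1 ← R1 − 14/5·R2.
R3 ← R3 − 61/25·R2.
R3 ← R3 / (-949/190).
R1 ← R1 + 101/38·R3.
R2 ← R2 − 51/38·R3.
Reading off the reduced rows gives x_1 = 4, x_2 = 2, x_3 = -1.

x_1 = 4, x_2 = 2, x_3 = -1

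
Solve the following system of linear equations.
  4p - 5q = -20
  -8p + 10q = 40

Row-reduce:
R1 ← R1 / (4).
R2 ← R2 + 8·R1.
Rank is 1 with 2 unknowns, leaving q free.

infinitely many solutions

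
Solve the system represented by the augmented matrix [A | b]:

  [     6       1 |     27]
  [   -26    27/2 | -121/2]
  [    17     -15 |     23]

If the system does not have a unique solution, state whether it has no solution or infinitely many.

Row-reduce:
R1 ← R1 / (6).
R2 ← R2 + 26·R1.
R3 ← R3 − 17·R1.
R2 ← R2 / (107/6).
R1 ← R1 − 1/6·R2.
R3 ← R3 + 107/6·R2.
Row 3 reduces to 0 = 3, a contradiction. The system is inconsistent.

no solution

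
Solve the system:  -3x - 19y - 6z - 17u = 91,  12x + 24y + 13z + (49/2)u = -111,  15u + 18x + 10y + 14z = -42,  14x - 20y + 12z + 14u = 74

Row-reduce:
R1 ← R1 / (-3).
R2 ← R2 − 12·R1.
R3 ← R3 − 18·R1.
R4 ← R4 − 14·R1.
R2 ← R2 / (-52).
R1 ← R1 − 19/3·R2.
R3 ← R3 + 104·R2.
R4 ← R4 + 326/3·R2.
Swap R3 and R4.
R3 ← R3 / (545/78).
R1 ← R1 − 103/156·R3.
R2 ← R2 − 11/52·R3.
Row 4 reduces to 0 = -2, a contradiction. The system is inconsistent.

no solution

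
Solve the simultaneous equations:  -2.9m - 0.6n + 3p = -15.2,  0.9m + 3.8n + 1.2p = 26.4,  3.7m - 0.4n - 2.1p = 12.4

m = 4, n = 6, p = 0

Row-reduce the augmented matrix:
R1 ← R1 / (-29/10).
R2 ← R2 − 9/10·R1.
R3 ← R3 − 37/10·R1.
R2 ← R2 / (524/145).
R1 ← R1 − 6/29·R2.
R3 ← R3 + 169/145·R2.
R3 ← R3 / (6327/2620).
R1 ← R1 + 303/262·R3.
R2 ← R2 − 309/524·R3.
Reading off the reduced rows gives m = 4, n = 6, p = 0.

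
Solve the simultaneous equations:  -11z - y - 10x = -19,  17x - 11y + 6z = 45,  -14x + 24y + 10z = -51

no solution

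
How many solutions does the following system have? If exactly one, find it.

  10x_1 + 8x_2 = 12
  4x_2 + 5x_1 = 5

no solution

Row-reduce:
R1 ← R1 / (10).
R2 ← R2 − 5·R1.
Row 2 reduces to 0 = -1, a contradiction. The system is inconsistent.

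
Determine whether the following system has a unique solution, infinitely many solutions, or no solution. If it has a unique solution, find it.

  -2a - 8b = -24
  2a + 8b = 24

infinitely many solutions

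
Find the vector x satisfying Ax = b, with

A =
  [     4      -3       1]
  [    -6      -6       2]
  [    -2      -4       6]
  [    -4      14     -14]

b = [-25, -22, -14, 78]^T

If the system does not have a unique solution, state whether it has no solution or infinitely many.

Row-reduce the augmented matrix:
R1 ← R1 / (4).
R2 ← R2 + 6·R1.
R3 ← R3 + 2·R1.
R4 ← R4 + 4·R1.
R2 ← R2 / (-21/2).
R1 ← R1 + 3/4·R2.
R3 ← R3 + 11/2·R2.
R4 ← R4 − 11·R2.
R3 ← R3 / (14/3).
R2 ← R2 + 1/3·R3.
R4 ← R4 + 28/3·R3.
R4 reduces to 0 = 0, so the extra equation is consistent.
Reading off the reduced rows gives x_1 = -2, x_2 = 6, x_3 = 1.

x_1 = -2, x_2 = 6, x_3 = 1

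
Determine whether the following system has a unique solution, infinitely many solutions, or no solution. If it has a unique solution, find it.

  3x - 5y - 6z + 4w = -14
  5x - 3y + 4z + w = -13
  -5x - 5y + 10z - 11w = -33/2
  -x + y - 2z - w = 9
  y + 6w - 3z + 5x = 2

no solution

Row-reduce:
R1 ← R1 / (3).
R2 ← R2 − 5·R1.
R3 ← R3 + 5·R1.
R4 ← R4 + 1·R1.
R5 ← R5 − 5·R1.
R2 ← R2 / (16/3).
R1 ← R1 + 5/3·R2.
R3 ← R3 + 40/3·R2.
R4 ← R4 + 2/3·R2.
R5 ← R5 − 28/3·R2.
R3 ← R3 / (35).
R1 ← R1 − 19/8·R3.
R2 ← R2 − 21/8·R3.
R4 ← R4 + 9/4·R3.
R5 ← R5 + 35/2·R3.
R4 ← R4 / (-219/140).
R1 ← R1 − 229/280·R4.
R2 ← R2 − 13/40·R4.
R3 ← R3 + 37/70·R4.
Row 5 reduces to 0 = 1/4, a contradiction. The system is inconsistent.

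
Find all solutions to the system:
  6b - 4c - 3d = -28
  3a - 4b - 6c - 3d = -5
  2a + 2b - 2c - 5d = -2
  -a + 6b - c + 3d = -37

Row-reduce the augmented matrix:
Swap R1 and R2.
R1 ← R1 / (3).
R3 ← R3 − 2·R1.
R4 ← R4 + 1·R1.
R2 ← R2 / (6).
R1 ← R1 + 4/3·R2.
R3 ← R3 − 14/3·R2.
R4 ← R4 − 14/3·R2.
R3 ← R3 / (46/9).
R1 ← R1 + 26/9·R3.
R2 ← R2 + 2/3·R3.
R4 ← R4 − 1/9·R3.
R4 ← R4 / (100/23).
R1 ← R1 + 47/23·R4.
R2 ← R2 + 27/46·R4.
R3 ← R3 + 3/23·R4.
Reading off the reduced rows gives a = -3, b = -4, c = 4, d = -4.

a = -3, b = -4, c = 4, d = -4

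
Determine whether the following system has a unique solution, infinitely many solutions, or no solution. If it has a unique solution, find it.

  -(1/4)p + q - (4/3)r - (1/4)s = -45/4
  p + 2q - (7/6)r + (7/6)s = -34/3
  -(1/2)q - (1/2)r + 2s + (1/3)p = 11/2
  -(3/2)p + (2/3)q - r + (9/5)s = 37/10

Row-reduce the augmented matrix:
R1 ← R1 / (-1/4).
R2 ← R2 − 1·R1.
R3 ← R3 − 1/3·R1.
R4 ← R4 + 3/2·R1.
R2 ← R2 / (6).
R1 ← R1 + 4·R2.
R3 ← R3 − 5/6·R2.
R4 ← R4 + 16/3·R2.
R3 ← R3 / (-11/8).
R1 ← R1 − 1·R3.
R2 ← R2 + 13/12·R3.
R4 ← R4 − 11/9·R3.
R4 ← R4 / (11929/2430).
R1 ← R1 − 685/297·R4.
R2 ← R2 + 1129/891·R4.
R3 ← R3 + 355/297·R4.
Reading off the reduced rows gives p = -3, q = -3, r = 6, s = 4.

p = -3, q = -3, r = 6, s = 4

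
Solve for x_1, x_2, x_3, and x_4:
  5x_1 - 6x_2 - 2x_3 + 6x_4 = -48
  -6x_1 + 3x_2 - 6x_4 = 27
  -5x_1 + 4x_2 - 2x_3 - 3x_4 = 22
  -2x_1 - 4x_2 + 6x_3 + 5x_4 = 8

x_1 = -2, x_2 = 5, x_3 = 4, x_4 = 0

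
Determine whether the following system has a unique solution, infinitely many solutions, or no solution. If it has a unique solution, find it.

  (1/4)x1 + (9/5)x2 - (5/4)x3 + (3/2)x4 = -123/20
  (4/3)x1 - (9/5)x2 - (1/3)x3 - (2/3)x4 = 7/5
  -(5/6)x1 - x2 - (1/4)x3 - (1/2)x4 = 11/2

infinitely many solutions

Row-reduce:
R1 ← R1 / (1/4).
R2 ← R2 − 4/3·R1.
R3 ← R3 + 5/6·R1.
R2 ← R2 / (-57/5).
R1 ← R1 − 36/5·R2.
R3 ← R3 − 5·R2.
R3 ← R3 / (-59/36).
R1 ← R1 + 1·R3.
R2 ← R2 + 5/9·R3.
Rank is 3 with 4 unknowns, leaving x4 free.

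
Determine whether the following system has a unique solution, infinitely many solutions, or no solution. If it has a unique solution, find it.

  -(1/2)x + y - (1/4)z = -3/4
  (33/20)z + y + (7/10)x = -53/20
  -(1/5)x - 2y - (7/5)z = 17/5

infinitely many solutions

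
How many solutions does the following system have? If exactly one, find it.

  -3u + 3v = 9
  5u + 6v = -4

u = -2, v = 1

Row-reduce the augmented matrix:
R1 ← R1 / (-3).
R2 ← R2 − 5·R1.
R2 ← R2 / (11).
R1 ← R1 + 1·R2.
Reading off the reduced rows gives u = -2, v = 1.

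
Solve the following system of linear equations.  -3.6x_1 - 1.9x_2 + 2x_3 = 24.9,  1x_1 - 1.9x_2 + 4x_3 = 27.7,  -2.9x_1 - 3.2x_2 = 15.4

x_1 = -2, x_2 = -3, x_3 = 6

Row-reduce the augmented matrix:
R1 ← R1 / (-18/5).
R2 ← R2 − 1·R1.
R3 ← R3 + 29/10·R1.
R2 ← R2 / (-437/180).
R1 ← R1 − 19/36·R2.
R3 ← R3 + 601/360·R2.
R3 ← R3 / (-2073/437).
R1 ← R1 − 10/23·R3.
R2 ← R2 + 820/437·R3.
Reading off the reduced rows gives x_1 = -2, x_2 = -3, x_3 = 6.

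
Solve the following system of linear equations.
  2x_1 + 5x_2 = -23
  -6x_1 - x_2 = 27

x_1 = -4, x_2 = -3

Row-reduce the augmented matrix:
R1 ← R1 / (2).
R2 ← R2 + 6·R1.
R2 ← R2 / (14).
R1 ← R1 − 5/2·R2.
Reading off the reduced rows gives x_1 = -4, x_2 = -3.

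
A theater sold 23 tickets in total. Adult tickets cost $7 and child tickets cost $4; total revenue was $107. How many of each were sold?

Let a = adult tickets, c = child tickets.
  c + a = 23
  7a + 4c = 107
From equation 1: a = 23 − c.
Substitute into equation 2 and solve: c = 18.
Then a = 5.

adult tickets: 5, child tickets: 18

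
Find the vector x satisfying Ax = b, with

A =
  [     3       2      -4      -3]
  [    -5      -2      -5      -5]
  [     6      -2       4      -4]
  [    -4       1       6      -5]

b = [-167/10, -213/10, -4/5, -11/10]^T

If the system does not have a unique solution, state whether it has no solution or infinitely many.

Row-reduce the augmented matrix:
R1 ← R1 / (3).
R2 ← R2 + 5·R1.
R3 ← R3 − 6·R1.
R4 ← R4 + 4·R1.
R2 ← R2 / (4/3).
R1 ← R1 − 2/3·R2.
R3 ← R3 + 6·R2.
R4 ← R4 − 11/3·R2.
R3 ← R3 / (-81/2).
R1 ← R1 − 9/2·R3.
R2 ← R2 + 35/4·R3.
R4 ← R4 − 131/4·R3.
R4 ← R4 / (-1318/81).
R1 ← R1 + 7/9·R4.
R2 ← R2 − 145/81·R4.
R3 ← R3 − 86/81·R4.
Reading off the reduced rows gives x_1 = 0, x_2 = -3/5, x_3 = 2, x_4 = 5/2.

x_1 = 0, x_2 = -3/5, x_3 = 2, x_4 = 5/2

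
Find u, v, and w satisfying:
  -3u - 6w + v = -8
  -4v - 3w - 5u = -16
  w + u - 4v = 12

Row-reduce the augmented matrix:
R1 ← R1 / (-3).
R2 ← R2 + 5·R1.
R3 ← R3 − 1·R1.
R2 ← R2 / (-17/3).
R1 ← R1 + 1/3·R2.
R3 ← R3 + 11/3·R2.
R3 ← R3 / (-94/17).
R1 ← R1 − 27/17·R3.
R2 ← R2 + 21/17·R3.
Reading off the reduced rows gives u = 6, v = -2, w = -2.

u = 6, v = -2, w = -2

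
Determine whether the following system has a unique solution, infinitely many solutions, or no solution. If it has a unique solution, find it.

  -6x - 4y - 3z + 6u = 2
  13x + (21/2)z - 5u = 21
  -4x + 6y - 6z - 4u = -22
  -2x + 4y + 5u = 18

no solution

Row-reduce:
R1 ← R1 / (-6).
R2 ← R2 − 13·R1.
R3 ← R3 + 4·R1.
R4 ← R4 + 2·R1.
R2 ← R2 / (-26/3).
R1 ← R1 − 2/3·R2.
R3 ← R3 − 26/3·R2.
R4 ← R4 − 16/3·R2.
Swap R3 and R4.
R3 ← R3 / (45/13).
R1 ← R1 − 21/26·R3.
R2 ← R2 + 6/13·R3.
Row 4 reduces to 0 = 2, a contradiction. The system is inconsistent.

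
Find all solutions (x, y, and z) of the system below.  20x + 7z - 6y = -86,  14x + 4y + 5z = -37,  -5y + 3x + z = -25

Row-reduce:
R1 ← R1 / (20).
R2 ← R2 − 14·R1.
R3 ← R3 − 3·R1.
R2 ← R2 / (41/5).
R1 ← R1 + 3/10·R2.
R3 ← R3 + 41/10·R2.
Row 3 reduces to 0 = -1/2, a contradiction. The system is inconsistent.

no solution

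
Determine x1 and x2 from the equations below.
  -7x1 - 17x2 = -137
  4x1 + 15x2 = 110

Row-reduce the augmented matrix:
R1 ← R1 / (-7).
R2 ← R2 − 4·R1.
R2 ← R2 / (37/7).
R1 ← R1 − 17/7·R2.
Reading off the reduced rows gives x1 = 5, x2 = 6.

x1 = 5, x2 = 6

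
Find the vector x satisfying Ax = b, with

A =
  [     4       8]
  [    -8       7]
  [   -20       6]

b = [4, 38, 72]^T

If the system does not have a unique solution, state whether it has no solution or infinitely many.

Row-reduce the augmented matrix:
R1 ← R1 / (4).
R2 ← R2 + 8·R1.
R3 ← R3 + 20·R1.
R2 ← R2 / (23).
R1 ← R1 − 2·R2.
R3 ← R3 − 46·R2.
R3 reduces to 0 = 0, so the extra equation is consistent.
Reading off the reduced rows gives x_1 = -3, x_2 = 2.

x_1 = -3, x_2 = 2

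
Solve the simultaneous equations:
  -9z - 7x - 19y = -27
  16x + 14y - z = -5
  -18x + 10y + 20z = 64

infinitely many solutions

Row-reduce:
R1 ← R1 / (-7).
R2 ← R2 − 16·R1.
R3 ← R3 + 18·R1.
R2 ← R2 / (-206/7).
R1 ← R1 − 19/7·R2.
R3 ← R3 − 412/7·R2.
Rank is 2 with 3 unknowns, leaving z free.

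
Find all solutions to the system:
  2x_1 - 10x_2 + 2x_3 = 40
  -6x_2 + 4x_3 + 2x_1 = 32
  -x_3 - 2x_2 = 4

infinitely many solutions

Row-reduce:
R1 ← R1 / (2).
R2 ← R2 − 2·R1.
R2 ← R2 / (4).
R1 ← R1 + 5·R2.
R3 ← R3 + 2·R2.
Rank is 2 with 3 unknowns, leaving x_3 free.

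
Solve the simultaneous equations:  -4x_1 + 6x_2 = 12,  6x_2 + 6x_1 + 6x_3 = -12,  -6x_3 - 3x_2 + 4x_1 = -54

x_1 = -6, x_2 = -2, x_3 = 6

Row-reduce the augmented matrix:
R1 ← R1 / (-4).
R2 ← R2 − 6·R1.
R3 ← R3 − 4·R1.
R2 ← R2 / (15).
R1 ← R1 + 3/2·R2.
R3 ← R3 − 3·R2.
R3 ← R3 / (-36/5).
R1 ← R1 − 3/5·R3.
R2 ← R2 − 2/5·R3.
Reading off the reduced rows gives x_1 = -6, x_2 = -2, x_3 = 6.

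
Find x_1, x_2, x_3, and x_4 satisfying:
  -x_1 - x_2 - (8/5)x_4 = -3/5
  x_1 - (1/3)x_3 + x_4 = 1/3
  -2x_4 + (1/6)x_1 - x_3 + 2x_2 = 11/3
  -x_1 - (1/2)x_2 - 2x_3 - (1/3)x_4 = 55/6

x_1 = -2, x_2 = 1, x_3 = -4, x_4 = 1

Row-reduce the augmented matrix:
R1 ← R1 / (-1).
R2 ← R2 − 1·R1.
R3 ← R3 − 1/6·R1.
R4 ← R4 + 1·R1.
R2 ← R2 / (-1).
R1 ← R1 − 1·R2.
R3 ← R3 − 11/6·R2.
R4 ← R4 − 1/2·R2.
R3 ← R3 / (-29/18).
R1 ← R1 + 1/3·R3.
R2 ← R2 − 1/3·R3.
R4 ← R4 + 13/6·R3.
R4 ← R4 / (478/87).
R1 ← R1 − 246/145·R4.
R2 ← R2 + 14/145·R4.
R3 ← R3 − 303/145·R4.
Reading off the reduced rows gives x_1 = -2, x_2 = 1, x_3 = -4, x_4 = 1.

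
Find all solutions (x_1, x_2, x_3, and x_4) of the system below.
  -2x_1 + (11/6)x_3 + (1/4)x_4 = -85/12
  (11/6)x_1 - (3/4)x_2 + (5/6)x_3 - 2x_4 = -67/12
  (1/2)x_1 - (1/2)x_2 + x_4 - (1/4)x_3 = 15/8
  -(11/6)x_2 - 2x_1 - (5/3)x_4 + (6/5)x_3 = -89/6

x_1 = 3/2, x_2 = 3, x_3 = -5/2, x_4 = 2

Row-reduce the augmented matrix:
R1 ← R1 / (-2).
R2 ← R2 − 11/6·R1.
R3 ← R3 − 1/2·R1.
R4 ← R4 + 2·R1.
R2 ← R2 / (-3/4).
R3 ← R3 + 1/2·R2.
R4 ← R4 + 11/6·R2.
R3 ← R3 / (-317/216).
R1 ← R1 + 11/12·R3.
R2 ← R2 + 181/54·R3.
R4 ← R4 + 10981/1620·R3.
R4 ← R4 / (-151171/19020).
R1 ← R1 + 1935/1268·R4.
R2 ← R2 + 1751/634·R4.
R3 ← R3 + 969/634·R4.
Reading off the reduced rows gives x_1 = 3/2, x_2 = 3, x_3 = -5/2, x_4 = 2.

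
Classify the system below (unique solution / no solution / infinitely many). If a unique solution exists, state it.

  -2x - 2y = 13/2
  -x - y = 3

no solution

Row-reduce:
R1 ← R1 / (-2).
R2 ← R2 + 1·R1.
Row 2 reduces to 0 = -1/4, a contradiction. The system is inconsistent.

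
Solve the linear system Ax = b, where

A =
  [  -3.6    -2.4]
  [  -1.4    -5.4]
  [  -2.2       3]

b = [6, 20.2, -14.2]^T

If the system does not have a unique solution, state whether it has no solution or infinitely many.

x_1 = 1, x_2 = -4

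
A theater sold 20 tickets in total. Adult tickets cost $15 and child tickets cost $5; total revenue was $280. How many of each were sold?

Let a = adult tickets, c = child tickets.
  a + c = 20
  15a + 5c = 280
From equation 1: a = 20 − c.
Substitute into equation 2 and solve: c = 2.
Then a = 18.

adult tickets: 18, child tickets: 2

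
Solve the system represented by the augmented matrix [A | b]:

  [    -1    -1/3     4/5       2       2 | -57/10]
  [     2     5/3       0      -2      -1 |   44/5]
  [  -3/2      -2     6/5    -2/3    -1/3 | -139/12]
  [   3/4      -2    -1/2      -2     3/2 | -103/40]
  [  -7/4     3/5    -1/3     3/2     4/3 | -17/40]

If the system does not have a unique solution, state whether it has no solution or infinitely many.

x_1 = 3/2, x_2 = 3, x_3 = -3, x_4 = -2/5, x_5 = 0

Row-reduce the augmented matrix:
R1 ← R1 / (-1).
R2 ← R2 − 2·R1.
R3 ← R3 + 3/2·R1.
R4 ← R4 − 3/4·R1.
R5 ← R5 + 7/4·R1.
R1 ← R1 − 1/3·R2.
R3 ← R3 + 3/2·R2.
R4 ← R4 + 9/4·R2.
R5 ← R5 − 71/60·R2.
R3 ← R3 / (12/5).
R1 ← R1 + 4/3·R3.
R2 ← R2 − 8/5·R3.
R4 ← R4 − 37/10·R3.
R5 ← R5 + 272/75·R3.
R4 ← R4 / (181/36).
R1 ← R1 + 82/27·R4.
R2 ← R2 − 22/9·R4.
R3 ← R3 + 5/18·R4.
R5 ← R5 + 1451/270·R4.
R5 ← R5 / (19745/4344).
R1 ← R1 − 1331/543·R5.
R2 ← R2 + 595/362·R5.
R3 ← R3 − 335/362·R5.
R4 ← R4 − 1145/724·R5.
Reading off the reduced rows gives x_1 = 3/2, x_2 = 3, x_3 = -3, x_4 = -2/5, x_5 = 0.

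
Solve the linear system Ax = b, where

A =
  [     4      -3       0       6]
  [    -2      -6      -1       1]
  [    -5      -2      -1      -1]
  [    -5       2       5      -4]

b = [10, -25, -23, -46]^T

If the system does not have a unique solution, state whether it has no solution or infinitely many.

x_1 = 4, x_2 = 4, x_3 = -6, x_4 = 1

Row-reduce the augmented matrix:
R1 ← R1 / (4).
R2 ← R2 + 2·R1.
R3 ← R3 + 5·R1.
R4 ← R4 + 5·R1.
R2 ← R2 / (-15/2).
R1 ← R1 + 3/4·R2.
R3 ← R3 + 23/4·R2.
R4 ← R4 + 7/4·R2.
R3 ← R3 / (-7/30).
R1 ← R1 − 1/10·R3.
R2 ← R2 − 2/15·R3.
R4 ← R4 − 157/30·R3.
R4 ← R4 / (557/7).
R1 ← R1 − 18/7·R4.
R2 ← R2 − 10/7·R4.
R3 ← R3 + 103/7·R4.
Reading off the reduced rows gives x_1 = 4, x_2 = 4, x_3 = -6, x_4 = 1.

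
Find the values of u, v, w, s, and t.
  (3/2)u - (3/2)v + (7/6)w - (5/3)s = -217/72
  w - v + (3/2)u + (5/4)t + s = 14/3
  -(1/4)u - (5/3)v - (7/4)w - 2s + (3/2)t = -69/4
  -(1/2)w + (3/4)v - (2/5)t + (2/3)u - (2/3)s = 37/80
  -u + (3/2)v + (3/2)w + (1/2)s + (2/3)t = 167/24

u = 2, v = 11/4, w = 8/3, s = 3, t = -1

Row-reduce the augmented matrix:
R1 ← R1 / (3/2).
R2 ← R2 − 3/2·R1.
R3 ← R3 + 1/4·R1.
R4 ← R4 − 2/3·R1.
R5 ← R5 + 1·R1.
R2 ← R2 / (1/2).
R1 ← R1 + 1·R2.
R3 ← R3 + 23/12·R2.
R4 ← R4 − 17/12·R2.
R5 ← R5 − 1/2·R2.
R3 ← R3 / (-79/36).
R1 ← R1 − 4/9·R3.
R2 ← R2 + 1/3·R3.
R4 ← R4 + 59/108·R3.
R5 ← R5 − 22/9·R3.
R4 ← R4 / (-13451/1422).
R1 ← R1 − 1382/237·R4.
R2 ← R2 − 326/79·R4.
R3 ← R3 + 286/79·R4.
R5 ← R5 − 2641/474·R4.
R5 ← R5 / (1283539/403530).
R1 ← R1 − 50957/134510·R5.
R2 ← R2 + 57741/67255·R5.
R3 ← R3 + 102103/134510·R5.
R4 ← R4 − 78323/134510·R5.
Reading off the reduced rows gives u = 2, v = 11/4, w = 8/3, s = 3, t = -1.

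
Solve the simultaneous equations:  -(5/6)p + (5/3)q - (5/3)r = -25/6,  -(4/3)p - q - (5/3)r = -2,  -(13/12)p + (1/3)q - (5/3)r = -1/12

Row-reduce:
R1 ← R1 / (-5/6).
R2 ← R2 + 4/3·R1.
R3 ← R3 + 13/12·R1.
R2 ← R2 / (-11/3).
R1 ← R1 + 2·R2.
R3 ← R3 + 11/6·R2.
Row 3 reduces to 0 = 3, a contradiction. The system is inconsistent.

no solution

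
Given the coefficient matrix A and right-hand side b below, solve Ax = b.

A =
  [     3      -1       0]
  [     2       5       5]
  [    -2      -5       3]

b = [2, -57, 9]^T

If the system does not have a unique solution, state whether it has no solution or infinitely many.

x_1 = -1, x_2 = -5, x_3 = -6

Row-reduce the augmented matrix:
R1 ← R1 / (3).
R2 ← R2 − 2·R1.
R3 ← R3 + 2·R1.
R2 ← R2 / (17/3).
R1 ← R1 + 1/3·R2.
R3 ← R3 + 17/3·R2.
R3 ← R3 / (8).
R1 ← R1 − 5/17·R3.
R2 ← R2 − 15/17·R3.
Reading off the reduced rows gives x_1 = -1, x_2 = -5, x_3 = -6.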